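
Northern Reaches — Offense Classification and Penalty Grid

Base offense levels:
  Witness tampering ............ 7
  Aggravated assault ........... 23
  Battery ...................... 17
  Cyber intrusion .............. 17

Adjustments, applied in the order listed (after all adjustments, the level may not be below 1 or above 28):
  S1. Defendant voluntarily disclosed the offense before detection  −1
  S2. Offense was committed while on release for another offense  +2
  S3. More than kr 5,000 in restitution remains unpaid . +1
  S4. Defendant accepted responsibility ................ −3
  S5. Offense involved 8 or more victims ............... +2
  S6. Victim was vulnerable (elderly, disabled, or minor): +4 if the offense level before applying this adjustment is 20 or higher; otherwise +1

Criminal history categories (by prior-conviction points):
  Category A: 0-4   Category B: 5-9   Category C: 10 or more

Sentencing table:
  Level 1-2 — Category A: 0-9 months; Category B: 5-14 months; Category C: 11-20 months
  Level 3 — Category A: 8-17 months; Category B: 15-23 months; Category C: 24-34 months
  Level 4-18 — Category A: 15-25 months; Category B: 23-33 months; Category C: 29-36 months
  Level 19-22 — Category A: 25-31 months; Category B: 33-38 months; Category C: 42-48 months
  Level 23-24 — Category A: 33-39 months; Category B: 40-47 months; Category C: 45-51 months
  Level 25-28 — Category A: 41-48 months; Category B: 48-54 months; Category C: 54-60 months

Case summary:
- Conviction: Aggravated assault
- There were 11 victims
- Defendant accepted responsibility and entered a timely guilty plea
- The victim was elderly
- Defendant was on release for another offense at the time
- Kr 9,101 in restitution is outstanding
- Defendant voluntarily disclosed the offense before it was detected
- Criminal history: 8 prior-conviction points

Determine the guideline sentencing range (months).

Base offense level for aggravated assault: 23.
S1 applies: 23 − 1 = 22.
S2 applies: 22 + 2 = 24.
S3 applies: 24 + 1 = 25.
S4 applies: 25 − 3 = 22.
S5 applies: 22 + 2 = 24.
S6 applies (level before this adjustment is 24 ≥ 20, so +4): 24 + 4 = 28.
Final offense level: 28.
Criminal history: 8 prior points → Category B (5-9).
Level 28 falls in the 25-28 band.
Grid: Level 25-28 × Category B = 48-54 months.

48-54 months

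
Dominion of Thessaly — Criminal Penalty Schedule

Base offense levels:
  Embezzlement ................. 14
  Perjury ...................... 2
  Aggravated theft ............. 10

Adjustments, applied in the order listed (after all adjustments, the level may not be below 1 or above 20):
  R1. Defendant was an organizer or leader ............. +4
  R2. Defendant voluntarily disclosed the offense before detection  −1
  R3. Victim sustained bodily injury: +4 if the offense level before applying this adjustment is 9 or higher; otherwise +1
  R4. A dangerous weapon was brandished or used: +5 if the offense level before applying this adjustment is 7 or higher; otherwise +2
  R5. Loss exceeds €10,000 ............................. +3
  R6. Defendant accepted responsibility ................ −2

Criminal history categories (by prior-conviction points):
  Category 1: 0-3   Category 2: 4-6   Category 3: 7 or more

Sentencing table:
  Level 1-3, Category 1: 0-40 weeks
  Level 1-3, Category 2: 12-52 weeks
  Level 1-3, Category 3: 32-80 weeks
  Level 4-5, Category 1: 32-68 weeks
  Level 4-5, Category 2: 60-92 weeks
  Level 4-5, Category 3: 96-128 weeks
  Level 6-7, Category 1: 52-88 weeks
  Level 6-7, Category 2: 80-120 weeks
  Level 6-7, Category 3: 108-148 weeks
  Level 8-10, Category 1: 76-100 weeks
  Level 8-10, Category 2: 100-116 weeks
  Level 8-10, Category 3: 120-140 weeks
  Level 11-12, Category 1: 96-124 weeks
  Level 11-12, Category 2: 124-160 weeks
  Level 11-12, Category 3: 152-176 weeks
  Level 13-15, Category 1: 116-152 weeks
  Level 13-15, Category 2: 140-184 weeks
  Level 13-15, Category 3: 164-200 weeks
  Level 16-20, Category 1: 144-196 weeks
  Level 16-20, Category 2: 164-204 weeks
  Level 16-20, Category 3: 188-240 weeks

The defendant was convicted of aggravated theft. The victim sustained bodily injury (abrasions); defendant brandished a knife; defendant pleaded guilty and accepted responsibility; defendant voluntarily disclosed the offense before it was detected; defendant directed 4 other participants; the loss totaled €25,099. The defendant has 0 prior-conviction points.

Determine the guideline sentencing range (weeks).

Base offense level for aggravated theft: 10.
R1 applies: 10 + 4 = 14.
R2 applies: 14 − 1 = 13.
R3 applies (level before this adjustment is 13 ≥ 9, so +4): 13 + 4 = 17.
R4 applies (level before this adjustment is 17 ≥ 7, so +5): 17 + 5 = 22.
R5 applies: 22 + 3 = 25.
R6 applies: 25 − 2 = 23.
Level 23 exceeds the maximum of 20; capped at 20.
Final offense level: 20.
Criminal history: 0 prior points → Category 1 (0-3).
Level 20 falls in the 16-20 band.
Grid: Level 16-20 × Category 1 = 144-196 weeks.

144-196 weeks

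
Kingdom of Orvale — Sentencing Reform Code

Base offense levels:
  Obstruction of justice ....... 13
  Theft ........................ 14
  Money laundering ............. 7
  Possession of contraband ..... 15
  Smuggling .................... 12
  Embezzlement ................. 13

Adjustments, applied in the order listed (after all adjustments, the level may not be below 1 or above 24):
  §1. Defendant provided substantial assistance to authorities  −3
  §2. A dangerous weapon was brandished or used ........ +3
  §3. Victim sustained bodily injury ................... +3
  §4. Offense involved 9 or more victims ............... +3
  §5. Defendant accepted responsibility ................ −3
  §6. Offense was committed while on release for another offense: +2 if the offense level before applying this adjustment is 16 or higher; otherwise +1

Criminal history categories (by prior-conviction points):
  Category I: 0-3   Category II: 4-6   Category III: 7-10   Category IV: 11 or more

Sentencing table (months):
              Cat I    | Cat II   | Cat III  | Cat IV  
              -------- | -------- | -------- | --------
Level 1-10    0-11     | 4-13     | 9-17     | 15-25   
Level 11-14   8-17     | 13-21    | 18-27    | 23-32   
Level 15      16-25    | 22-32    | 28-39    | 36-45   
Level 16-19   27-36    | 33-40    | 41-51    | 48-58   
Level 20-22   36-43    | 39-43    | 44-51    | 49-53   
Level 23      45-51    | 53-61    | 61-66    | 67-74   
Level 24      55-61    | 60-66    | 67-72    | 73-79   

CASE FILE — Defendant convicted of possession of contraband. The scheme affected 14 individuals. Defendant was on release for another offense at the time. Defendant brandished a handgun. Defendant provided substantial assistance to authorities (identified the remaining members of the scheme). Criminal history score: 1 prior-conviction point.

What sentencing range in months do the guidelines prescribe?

Base offense level for possession of contraband: 15.
§1 applies: 15 − 3 = 12.
§2 applies: 12 + 3 = 15.
§4 applies: 15 + 3 = 18.
§5 does not apply.
§6 applies (level before this adjustment is 18 ≥ 16, so +2): 18 + 2 = 20.
Final offense level: 20.
Criminal history: 1 prior point → Category I (0-3).
Level 20 falls in the 20-22 band.
Grid: Level 20-22 × Category I = 36-43 months.

36-43 months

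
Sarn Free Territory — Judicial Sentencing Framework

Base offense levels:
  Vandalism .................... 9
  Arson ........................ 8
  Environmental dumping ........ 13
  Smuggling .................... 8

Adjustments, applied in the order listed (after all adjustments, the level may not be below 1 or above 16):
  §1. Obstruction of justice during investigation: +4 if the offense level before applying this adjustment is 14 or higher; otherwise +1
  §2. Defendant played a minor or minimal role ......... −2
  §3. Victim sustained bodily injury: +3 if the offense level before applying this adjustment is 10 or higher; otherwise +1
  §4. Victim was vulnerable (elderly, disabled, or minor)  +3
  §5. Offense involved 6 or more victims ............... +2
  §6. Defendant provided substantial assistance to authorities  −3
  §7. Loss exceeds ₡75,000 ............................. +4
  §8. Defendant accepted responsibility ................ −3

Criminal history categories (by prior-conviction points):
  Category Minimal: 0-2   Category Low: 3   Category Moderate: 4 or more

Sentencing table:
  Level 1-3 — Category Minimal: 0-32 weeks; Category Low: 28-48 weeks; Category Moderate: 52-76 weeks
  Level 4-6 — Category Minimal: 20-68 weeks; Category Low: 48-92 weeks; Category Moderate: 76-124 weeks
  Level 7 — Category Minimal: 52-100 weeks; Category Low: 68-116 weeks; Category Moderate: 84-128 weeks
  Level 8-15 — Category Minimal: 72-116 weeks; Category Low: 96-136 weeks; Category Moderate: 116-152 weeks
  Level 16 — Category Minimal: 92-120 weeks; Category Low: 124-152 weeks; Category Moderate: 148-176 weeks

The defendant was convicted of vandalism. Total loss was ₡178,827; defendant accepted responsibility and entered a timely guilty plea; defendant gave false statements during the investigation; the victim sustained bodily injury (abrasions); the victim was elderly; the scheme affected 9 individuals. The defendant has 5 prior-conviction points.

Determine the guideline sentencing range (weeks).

Base offense level for vandalism: 9.
§1 applies (level before this adjustment is 9 < 14, so +1): 9 + 1 = 10.
§3 applies (level before this adjustment is 10 ≥ 10, so +3): 10 + 3 = 13.
§4 applies: 13 + 3 = 16.
§5 applies: 16 + 2 = 18.
§7 applies: 18 + 4 = 22.
§8 applies: 22 − 3 = 19.
Level 19 exceeds the maximum of 16; capped at 16.
Final offense level: 16.
Criminal history: 5 prior points → Category Moderate (4+).
Level 16 falls in the 16 band.
Grid: Level 16 × Category Moderate = 148-176 weeks.

148-176 weeks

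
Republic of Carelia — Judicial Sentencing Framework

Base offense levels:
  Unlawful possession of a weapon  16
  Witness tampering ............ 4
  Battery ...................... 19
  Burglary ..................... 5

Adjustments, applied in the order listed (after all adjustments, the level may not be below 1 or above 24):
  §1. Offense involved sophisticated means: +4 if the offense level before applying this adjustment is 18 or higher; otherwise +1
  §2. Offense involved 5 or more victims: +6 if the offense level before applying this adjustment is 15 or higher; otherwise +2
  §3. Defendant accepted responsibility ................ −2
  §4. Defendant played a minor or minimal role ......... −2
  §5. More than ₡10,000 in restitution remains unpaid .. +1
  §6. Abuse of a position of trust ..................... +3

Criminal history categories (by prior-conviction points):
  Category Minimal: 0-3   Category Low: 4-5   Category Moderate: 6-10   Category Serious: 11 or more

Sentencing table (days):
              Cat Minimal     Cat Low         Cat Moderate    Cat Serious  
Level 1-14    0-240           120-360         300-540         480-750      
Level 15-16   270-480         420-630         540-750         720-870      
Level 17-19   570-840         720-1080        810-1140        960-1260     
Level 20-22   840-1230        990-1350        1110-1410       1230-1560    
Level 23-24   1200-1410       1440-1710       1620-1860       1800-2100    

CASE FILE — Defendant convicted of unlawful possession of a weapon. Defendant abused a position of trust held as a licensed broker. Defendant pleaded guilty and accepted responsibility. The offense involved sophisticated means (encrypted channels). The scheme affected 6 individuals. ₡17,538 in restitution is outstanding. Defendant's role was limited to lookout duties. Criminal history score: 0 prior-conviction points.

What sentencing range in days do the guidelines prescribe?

1200-1410 days

Base offense level for unlawful possession of a weapon: 16.
§1 applies (level before this adjustment is 16 < 18, so +1): 16 + 1 = 17.
§2 applies (level before this adjustment is 17 ≥ 15, so +6): 17 + 6 = 23.
§3 applies: 23 − 2 = 21.
§4 applies: 21 − 2 = 19.
§5 applies: 19 + 1 = 20.
§6 applies: 20 + 3 = 23.
Final offense level: 23.
Criminal history: 0 prior points → Category Minimal (0-3).
Level 23 falls in the 23-24 band.
Grid: Level 23-24 × Category Minimal = 1200-1410 days.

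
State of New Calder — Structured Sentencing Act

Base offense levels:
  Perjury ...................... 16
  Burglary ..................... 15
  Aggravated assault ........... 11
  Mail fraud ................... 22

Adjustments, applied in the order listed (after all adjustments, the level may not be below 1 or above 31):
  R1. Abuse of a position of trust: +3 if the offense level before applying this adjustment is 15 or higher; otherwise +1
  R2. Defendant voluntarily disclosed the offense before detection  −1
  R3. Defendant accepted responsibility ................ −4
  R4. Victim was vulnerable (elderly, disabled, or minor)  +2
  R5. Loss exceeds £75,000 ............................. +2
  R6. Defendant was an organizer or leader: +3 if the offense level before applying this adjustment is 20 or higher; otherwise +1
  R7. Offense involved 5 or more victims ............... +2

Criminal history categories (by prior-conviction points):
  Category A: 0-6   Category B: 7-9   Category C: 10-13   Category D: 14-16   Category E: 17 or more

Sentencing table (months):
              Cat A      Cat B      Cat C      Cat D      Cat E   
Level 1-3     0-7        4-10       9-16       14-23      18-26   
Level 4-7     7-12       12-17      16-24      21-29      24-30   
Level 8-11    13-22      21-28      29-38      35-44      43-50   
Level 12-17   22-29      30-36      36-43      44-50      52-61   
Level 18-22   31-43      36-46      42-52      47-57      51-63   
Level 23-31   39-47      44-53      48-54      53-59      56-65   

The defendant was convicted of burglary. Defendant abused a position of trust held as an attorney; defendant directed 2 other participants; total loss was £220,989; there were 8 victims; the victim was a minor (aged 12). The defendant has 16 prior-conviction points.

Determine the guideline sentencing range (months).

Base offense level for burglary: 15.
R1 applies (level before this adjustment is 15 ≥ 15, so +3): 15 + 3 = 18.
R4 applies: 18 + 2 = 20.
R5 applies: 20 + 2 = 22.
R6 applies (level before this adjustment is 22 ≥ 20, so +3): 22 + 3 = 25.
R7 applies: 25 + 2 = 27.
Final offense level: 27.
Criminal history: 16 prior points → Category D (14-16).
Level 27 falls in the 23-31 band.
Grid: Level 23-31 × Category D = 53-59 months.

53-59 months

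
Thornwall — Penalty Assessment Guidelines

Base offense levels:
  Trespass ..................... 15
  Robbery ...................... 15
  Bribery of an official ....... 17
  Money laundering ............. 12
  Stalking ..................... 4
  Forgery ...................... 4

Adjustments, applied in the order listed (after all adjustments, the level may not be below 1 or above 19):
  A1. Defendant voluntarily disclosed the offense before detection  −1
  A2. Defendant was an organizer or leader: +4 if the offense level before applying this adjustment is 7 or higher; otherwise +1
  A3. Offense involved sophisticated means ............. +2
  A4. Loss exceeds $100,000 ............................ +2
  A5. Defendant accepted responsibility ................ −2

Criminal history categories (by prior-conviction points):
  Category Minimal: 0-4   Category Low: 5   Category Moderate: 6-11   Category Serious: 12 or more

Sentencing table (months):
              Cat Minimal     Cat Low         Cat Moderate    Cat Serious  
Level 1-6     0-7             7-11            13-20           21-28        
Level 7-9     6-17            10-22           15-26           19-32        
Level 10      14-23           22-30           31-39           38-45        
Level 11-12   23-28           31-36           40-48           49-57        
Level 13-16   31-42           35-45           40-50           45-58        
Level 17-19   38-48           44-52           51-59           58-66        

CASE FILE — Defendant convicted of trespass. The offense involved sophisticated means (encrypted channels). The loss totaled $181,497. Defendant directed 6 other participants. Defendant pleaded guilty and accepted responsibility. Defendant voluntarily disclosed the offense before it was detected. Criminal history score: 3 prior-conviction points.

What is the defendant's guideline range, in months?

Base offense level for trespass: 15.
A1 applies: 15 − 1 = 14.
A2 applies (level before this adjustment is 14 ≥ 7, so +4): 14 + 4 = 18.
A3 applies: 18 + 2 = 20.
A4 applies: 20 + 2 = 22.
A5 applies: 22 − 2 = 20.
Level 20 exceeds the maximum of 19; capped at 19.
Final offense level: 19.
Criminal history: 3 prior points → Category Minimal (0-4).
Level 19 falls in the 17-19 band.
Grid: Level 17-19 × Category Minimal = 38-48 months.

38-48 months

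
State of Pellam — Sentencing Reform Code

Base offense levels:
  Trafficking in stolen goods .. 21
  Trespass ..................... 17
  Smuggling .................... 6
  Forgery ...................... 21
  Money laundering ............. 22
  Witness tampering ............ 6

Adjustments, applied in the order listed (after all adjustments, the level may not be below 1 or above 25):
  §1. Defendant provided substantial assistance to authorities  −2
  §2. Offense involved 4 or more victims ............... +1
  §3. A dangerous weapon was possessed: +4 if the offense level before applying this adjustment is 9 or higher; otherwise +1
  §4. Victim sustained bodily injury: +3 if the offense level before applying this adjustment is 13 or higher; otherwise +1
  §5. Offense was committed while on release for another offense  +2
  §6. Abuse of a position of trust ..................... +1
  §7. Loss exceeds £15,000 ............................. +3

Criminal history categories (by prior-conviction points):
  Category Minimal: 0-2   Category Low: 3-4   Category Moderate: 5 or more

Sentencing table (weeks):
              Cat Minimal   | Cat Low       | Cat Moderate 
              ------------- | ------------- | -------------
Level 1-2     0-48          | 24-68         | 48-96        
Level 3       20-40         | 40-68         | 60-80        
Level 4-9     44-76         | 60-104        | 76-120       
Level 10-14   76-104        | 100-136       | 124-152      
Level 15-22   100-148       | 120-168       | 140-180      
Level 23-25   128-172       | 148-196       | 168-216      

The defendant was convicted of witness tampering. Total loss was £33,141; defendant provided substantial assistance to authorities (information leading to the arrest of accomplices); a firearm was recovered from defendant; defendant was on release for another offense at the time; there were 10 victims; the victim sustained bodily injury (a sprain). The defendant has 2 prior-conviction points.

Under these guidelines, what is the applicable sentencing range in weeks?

76-104 weeks

Base offense level for witness tampering: 6.
§1 applies: 6 − 2 = 4.
§2 applies: 4 + 1 = 5.
§3 applies (level before this adjustment is 5 < 9, so +1): 5 + 1 = 6.
§4 applies (level before this adjustment is 6 < 13, so +1): 6 + 1 = 7.
§5 applies: 7 + 2 = 9.
§6 does not apply.
§7 applies: 9 + 3 = 12.
Final offense level: 12.
Criminal history: 2 prior points → Category Minimal (0-2).
Level 12 falls in the 10-14 band.
Grid: Level 10-14 × Category Minimal = 76-104 weeks.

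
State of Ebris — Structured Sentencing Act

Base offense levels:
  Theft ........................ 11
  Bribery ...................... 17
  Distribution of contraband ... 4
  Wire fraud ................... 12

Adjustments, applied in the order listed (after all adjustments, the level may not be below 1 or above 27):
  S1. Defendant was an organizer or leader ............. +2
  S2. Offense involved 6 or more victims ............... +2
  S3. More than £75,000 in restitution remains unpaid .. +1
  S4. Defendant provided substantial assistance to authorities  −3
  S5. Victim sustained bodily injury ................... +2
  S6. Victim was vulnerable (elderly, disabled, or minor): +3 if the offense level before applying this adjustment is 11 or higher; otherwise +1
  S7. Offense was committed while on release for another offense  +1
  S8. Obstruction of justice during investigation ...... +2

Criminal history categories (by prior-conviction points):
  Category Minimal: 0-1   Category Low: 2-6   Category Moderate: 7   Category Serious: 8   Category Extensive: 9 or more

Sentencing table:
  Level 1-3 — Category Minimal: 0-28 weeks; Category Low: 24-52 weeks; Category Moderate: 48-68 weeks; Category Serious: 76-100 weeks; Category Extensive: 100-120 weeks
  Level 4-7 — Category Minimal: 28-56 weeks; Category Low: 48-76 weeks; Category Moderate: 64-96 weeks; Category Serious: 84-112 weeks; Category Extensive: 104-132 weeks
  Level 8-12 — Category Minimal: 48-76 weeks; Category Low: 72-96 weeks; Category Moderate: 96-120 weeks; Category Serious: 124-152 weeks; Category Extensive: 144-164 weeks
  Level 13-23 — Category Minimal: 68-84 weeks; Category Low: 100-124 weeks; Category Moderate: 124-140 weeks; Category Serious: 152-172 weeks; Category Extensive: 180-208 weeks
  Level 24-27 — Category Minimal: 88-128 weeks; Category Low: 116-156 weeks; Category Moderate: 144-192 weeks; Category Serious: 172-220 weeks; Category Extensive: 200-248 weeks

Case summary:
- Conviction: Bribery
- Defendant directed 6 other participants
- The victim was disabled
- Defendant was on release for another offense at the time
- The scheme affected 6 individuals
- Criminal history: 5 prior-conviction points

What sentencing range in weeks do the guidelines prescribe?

Base offense level for bribery: 17.
S1 applies: 17 + 2 = 19.
S2 applies: 19 + 2 = 21.
S3 does not apply.
S5 does not apply.
S6 applies (level before this adjustment is 21 ≥ 11, so +3): 21 + 3 = 24.
S7 applies: 24 + 1 = 25.
Final offense level: 25.
Criminal history: 5 prior points → Category Low (2-6).
Level 25 falls in the 24-27 band.
Grid: Level 24-27 × Category Low = 116-156 weeks.

116-156 weeks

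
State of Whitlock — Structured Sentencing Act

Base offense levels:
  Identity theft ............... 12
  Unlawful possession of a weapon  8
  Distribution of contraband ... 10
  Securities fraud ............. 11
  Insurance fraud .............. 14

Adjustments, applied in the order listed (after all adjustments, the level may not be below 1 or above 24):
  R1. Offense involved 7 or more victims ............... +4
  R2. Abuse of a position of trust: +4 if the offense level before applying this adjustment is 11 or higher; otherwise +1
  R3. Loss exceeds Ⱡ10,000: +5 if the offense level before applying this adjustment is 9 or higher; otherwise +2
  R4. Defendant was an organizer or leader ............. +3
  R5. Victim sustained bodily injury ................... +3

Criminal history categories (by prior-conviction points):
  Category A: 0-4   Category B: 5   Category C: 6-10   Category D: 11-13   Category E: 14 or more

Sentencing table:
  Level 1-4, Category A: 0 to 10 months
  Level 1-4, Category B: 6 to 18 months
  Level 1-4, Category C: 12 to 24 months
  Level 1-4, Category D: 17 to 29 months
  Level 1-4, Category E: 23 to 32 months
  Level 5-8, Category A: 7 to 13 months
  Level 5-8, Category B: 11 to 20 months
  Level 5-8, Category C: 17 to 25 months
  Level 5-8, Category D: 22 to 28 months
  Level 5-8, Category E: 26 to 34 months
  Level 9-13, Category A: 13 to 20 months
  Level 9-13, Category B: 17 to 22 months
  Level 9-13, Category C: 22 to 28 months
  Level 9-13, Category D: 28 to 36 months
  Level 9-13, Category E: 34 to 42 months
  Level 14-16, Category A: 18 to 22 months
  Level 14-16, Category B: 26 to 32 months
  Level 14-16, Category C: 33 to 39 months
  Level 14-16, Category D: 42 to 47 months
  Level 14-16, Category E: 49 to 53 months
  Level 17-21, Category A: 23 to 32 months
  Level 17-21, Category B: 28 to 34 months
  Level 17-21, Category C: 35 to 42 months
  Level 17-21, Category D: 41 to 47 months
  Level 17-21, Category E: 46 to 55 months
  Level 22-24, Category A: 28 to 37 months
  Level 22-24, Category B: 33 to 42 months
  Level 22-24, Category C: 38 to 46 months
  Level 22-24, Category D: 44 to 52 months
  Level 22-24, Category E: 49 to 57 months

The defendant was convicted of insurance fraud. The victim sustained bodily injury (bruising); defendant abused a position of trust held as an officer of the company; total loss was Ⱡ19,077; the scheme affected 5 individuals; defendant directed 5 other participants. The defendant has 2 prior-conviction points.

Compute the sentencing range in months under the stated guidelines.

28-37 months

Base offense level for insurance fraud: 14.
R2 applies (level before this adjustment is 14 ≥ 11, so +4): 14 + 4 = 18.
R3 applies (level before this adjustment is 18 ≥ 9, so +5): 18 + 5 = 23.
R4 applies: 23 + 3 = 26.
R5 applies: 26 + 3 = 29.
Level 29 exceeds the maximum of 24; capped at 24.
Final offense level: 24.
Criminal history: 2 prior points → Category A (0-4).
Level 24 falls in the 22-24 band.
Grid: Level 22-24 × Category A = 28-37 months.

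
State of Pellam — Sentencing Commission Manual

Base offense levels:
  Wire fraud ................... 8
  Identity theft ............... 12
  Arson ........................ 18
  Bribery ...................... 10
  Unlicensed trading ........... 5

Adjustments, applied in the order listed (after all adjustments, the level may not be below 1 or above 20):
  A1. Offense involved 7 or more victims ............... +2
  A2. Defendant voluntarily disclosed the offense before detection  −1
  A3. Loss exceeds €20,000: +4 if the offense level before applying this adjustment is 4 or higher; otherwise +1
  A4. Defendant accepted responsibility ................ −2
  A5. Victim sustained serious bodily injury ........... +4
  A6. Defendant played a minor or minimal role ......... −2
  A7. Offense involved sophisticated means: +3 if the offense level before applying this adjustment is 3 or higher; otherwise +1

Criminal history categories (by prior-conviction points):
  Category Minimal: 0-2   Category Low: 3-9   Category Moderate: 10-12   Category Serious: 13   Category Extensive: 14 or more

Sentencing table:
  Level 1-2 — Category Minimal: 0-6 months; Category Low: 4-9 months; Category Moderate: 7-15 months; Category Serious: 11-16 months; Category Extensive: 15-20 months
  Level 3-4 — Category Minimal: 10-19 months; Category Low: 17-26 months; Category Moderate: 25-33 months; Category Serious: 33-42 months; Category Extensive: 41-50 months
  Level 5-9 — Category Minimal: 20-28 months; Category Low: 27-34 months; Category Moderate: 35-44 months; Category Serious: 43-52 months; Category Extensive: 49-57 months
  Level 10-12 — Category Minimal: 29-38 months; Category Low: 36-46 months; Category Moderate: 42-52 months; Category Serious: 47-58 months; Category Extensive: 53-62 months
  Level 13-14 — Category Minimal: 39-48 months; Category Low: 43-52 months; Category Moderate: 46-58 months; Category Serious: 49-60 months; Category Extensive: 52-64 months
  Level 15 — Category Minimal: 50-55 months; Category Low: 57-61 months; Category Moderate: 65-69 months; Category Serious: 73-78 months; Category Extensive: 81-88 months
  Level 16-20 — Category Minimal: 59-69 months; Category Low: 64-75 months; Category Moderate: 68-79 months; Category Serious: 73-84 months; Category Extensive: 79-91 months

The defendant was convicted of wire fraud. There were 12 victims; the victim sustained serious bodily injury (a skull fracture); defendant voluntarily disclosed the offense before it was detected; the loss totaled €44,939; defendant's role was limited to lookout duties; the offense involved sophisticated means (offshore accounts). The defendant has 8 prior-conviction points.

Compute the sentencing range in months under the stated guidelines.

Base offense level for wire fraud: 8.
A1 applies: 8 + 2 = 10.
A2 applies: 10 − 1 = 9.
A3 applies (level before this adjustment is 9 ≥ 4, so +4): 9 + 4 = 13.
A5 applies: 13 + 4 = 17.
A6 applies: 17 − 2 = 15.
A7 applies (level before this adjustment is 15 ≥ 3, so +3): 15 + 3 = 18.
Final offense level: 18.
Criminal history: 8 prior points → Category Low (3-9).
Level 18 falls in the 16-20 band.
Grid: Level 16-20 × Category Low = 64-75 months.

64-75 months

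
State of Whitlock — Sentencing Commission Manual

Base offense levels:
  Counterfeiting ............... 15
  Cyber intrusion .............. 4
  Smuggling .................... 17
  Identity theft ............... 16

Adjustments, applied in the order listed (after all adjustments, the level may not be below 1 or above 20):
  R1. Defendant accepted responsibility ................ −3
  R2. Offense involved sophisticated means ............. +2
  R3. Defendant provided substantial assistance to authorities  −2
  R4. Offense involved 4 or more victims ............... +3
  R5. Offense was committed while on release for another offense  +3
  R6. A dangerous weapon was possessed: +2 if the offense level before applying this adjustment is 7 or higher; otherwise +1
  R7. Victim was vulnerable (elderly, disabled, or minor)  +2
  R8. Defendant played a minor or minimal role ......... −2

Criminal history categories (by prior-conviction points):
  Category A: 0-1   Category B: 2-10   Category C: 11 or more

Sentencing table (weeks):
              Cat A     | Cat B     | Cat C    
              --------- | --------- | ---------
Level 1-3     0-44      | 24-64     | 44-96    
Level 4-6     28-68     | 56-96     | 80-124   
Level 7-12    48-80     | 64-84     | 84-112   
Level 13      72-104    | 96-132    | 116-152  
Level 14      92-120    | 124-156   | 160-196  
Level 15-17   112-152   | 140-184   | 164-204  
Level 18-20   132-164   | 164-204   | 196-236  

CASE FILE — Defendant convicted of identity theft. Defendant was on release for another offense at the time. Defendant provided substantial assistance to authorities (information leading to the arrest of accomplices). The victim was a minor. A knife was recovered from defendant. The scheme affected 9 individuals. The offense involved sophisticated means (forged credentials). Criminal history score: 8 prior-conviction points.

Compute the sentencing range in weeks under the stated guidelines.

Base offense level for identity theft: 16.
R1 does not apply.
R2 applies: 16 + 2 = 18.
R3 applies: 18 − 2 = 16.
R4 applies: 16 + 3 = 19.
R5 applies: 19 + 3 = 22.
R6 applies (level before this adjustment is 22 ≥ 7, so +2): 22 + 2 = 24.
R7 applies: 24 + 2 = 26.
R8 does not apply.
Level 26 exceeds the maximum of 20; capped at 20.
Final offense level: 20.
Criminal history: 8 prior points → Category B (2-10).
Level 20 falls in the 18-20 band.
Grid: Level 18-20 × Category B = 164-204 weeks.

164-204 weeks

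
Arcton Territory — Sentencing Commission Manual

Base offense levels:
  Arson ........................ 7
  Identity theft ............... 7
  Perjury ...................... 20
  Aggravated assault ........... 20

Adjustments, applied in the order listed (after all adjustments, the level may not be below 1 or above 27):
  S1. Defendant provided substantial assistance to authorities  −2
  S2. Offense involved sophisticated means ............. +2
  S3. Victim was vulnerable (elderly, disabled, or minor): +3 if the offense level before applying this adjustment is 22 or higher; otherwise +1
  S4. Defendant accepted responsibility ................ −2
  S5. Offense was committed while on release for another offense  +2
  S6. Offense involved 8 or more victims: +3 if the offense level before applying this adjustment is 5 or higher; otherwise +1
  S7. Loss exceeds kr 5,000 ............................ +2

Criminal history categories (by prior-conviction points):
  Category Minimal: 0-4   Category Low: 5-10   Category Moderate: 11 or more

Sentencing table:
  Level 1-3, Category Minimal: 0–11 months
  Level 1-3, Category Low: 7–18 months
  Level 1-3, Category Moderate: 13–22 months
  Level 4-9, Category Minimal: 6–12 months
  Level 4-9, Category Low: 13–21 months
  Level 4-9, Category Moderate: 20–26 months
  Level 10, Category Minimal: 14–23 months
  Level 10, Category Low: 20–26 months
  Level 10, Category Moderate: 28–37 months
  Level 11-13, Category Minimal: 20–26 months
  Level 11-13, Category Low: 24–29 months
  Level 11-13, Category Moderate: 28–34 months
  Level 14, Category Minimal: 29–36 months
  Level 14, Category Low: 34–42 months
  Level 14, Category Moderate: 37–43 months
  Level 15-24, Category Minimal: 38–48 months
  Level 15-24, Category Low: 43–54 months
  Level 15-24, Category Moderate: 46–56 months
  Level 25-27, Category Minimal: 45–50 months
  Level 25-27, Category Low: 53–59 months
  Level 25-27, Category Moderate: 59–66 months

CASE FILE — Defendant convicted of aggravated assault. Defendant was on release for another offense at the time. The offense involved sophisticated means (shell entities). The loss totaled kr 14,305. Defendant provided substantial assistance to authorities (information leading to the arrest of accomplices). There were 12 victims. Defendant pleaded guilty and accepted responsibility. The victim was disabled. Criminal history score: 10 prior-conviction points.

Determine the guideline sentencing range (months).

Base offense level for aggravated assault: 20.
S1 applies: 20 − 2 = 18.
S2 applies: 18 + 2 = 20.
S3 applies (level before this adjustment is 20 < 22, so +1): 20 + 1 = 21.
S4 applies: 21 − 2 = 19.
S5 applies: 19 + 2 = 21.
S6 applies (level before this adjustment is 21 ≥ 5, so +3): 21 + 3 = 24.
S7 applies: 24 + 2 = 26.
Final offense level: 26.
Criminal history: 10 prior points → Category Low (5-10).
Level 26 falls in the 25-27 band.
Grid: Level 25-27 × Category Low = 53-59 months.

53-59 months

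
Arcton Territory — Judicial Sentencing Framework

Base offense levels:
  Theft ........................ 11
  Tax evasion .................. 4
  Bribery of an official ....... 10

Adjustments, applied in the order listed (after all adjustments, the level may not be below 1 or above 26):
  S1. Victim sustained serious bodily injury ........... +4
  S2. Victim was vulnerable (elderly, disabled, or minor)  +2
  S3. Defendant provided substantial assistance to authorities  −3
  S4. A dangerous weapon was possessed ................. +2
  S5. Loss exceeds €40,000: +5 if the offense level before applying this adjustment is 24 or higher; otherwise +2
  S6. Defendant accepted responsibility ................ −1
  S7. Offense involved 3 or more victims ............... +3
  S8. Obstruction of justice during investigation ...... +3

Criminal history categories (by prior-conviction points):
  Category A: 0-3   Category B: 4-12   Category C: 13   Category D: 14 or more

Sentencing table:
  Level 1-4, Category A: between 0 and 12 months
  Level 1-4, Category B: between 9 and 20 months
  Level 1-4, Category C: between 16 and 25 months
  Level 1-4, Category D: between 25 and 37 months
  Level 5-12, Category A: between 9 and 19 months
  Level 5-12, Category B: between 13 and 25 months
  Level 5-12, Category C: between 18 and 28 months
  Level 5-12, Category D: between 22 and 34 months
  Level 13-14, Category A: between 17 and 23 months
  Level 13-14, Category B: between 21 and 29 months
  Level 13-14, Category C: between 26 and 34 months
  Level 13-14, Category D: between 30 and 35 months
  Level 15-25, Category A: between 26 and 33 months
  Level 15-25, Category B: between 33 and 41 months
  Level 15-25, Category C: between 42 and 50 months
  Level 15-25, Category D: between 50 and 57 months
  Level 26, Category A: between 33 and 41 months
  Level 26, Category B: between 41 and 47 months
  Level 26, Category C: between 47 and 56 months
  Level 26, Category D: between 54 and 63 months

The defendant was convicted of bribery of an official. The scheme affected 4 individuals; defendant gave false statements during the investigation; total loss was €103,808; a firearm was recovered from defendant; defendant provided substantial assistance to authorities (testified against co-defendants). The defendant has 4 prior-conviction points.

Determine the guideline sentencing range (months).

Base offense level for bribery of an official: 10.
S1 does not apply.
S2 does not apply.
S3 applies: 10 − 3 = 7.
S4 applies: 7 + 2 = 9.
S5 applies (level before this adjustment is 9 < 24, so +2): 9 + 2 = 11.
S7 applies: 11 + 3 = 14.
S8 applies: 14 + 3 = 17.
Final offense level: 17.
Criminal history: 4 prior points → Category B (4-12).
Level 17 falls in the 15-25 band.
Grid: Level 15-25 × Category B = 33-41 months.

33-41 months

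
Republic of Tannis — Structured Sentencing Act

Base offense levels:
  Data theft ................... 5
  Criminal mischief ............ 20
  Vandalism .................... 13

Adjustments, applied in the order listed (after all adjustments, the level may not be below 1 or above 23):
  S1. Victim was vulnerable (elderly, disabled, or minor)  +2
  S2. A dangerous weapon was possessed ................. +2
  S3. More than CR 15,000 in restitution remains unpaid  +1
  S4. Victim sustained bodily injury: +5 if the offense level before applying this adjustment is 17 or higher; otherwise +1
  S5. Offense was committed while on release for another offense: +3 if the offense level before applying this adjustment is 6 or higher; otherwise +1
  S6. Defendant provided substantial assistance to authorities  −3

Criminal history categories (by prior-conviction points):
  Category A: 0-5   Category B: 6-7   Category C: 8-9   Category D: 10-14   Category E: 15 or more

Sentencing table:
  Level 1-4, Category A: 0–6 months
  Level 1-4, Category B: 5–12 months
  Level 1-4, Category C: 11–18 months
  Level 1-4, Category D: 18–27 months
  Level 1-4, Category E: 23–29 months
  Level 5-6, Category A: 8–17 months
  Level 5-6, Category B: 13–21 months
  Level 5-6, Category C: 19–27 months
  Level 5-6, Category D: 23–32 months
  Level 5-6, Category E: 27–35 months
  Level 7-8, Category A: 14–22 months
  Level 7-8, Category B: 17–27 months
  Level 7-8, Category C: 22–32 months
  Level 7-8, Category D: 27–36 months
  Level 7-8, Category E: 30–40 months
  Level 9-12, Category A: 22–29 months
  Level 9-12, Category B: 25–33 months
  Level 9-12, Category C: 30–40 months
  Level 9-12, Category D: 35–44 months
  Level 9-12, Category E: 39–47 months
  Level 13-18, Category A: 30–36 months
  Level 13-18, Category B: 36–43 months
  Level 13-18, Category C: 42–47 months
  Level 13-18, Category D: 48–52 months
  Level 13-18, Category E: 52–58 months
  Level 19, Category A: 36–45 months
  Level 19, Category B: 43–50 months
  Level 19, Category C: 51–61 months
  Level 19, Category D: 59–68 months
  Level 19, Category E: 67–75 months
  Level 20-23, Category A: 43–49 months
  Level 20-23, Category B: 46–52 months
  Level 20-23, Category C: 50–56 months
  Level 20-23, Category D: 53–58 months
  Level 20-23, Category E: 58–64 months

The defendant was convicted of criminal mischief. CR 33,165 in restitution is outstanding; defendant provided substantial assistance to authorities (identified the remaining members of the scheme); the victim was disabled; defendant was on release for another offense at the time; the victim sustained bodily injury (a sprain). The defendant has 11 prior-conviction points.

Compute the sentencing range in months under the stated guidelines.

Base offense level for criminal mischief: 20.
S1 applies: 20 + 2 = 22.
S3 applies: 22 + 1 = 23.
S4 applies (level before this adjustment is 23 ≥ 17, so +5): 23 + 5 = 28.
S5 applies (level before this adjustment is 28 ≥ 6, so +3): 28 + 3 = 31.
S6 applies: 31 − 3 = 28.
Level 28 exceeds the maximum of 23; capped at 23.
Final offense level: 23.
Criminal history: 11 prior points → Category D (10-14).
Level 23 falls in the 20-23 band.
Grid: Level 20-23 × Category D = 53-58 months.

53-58 months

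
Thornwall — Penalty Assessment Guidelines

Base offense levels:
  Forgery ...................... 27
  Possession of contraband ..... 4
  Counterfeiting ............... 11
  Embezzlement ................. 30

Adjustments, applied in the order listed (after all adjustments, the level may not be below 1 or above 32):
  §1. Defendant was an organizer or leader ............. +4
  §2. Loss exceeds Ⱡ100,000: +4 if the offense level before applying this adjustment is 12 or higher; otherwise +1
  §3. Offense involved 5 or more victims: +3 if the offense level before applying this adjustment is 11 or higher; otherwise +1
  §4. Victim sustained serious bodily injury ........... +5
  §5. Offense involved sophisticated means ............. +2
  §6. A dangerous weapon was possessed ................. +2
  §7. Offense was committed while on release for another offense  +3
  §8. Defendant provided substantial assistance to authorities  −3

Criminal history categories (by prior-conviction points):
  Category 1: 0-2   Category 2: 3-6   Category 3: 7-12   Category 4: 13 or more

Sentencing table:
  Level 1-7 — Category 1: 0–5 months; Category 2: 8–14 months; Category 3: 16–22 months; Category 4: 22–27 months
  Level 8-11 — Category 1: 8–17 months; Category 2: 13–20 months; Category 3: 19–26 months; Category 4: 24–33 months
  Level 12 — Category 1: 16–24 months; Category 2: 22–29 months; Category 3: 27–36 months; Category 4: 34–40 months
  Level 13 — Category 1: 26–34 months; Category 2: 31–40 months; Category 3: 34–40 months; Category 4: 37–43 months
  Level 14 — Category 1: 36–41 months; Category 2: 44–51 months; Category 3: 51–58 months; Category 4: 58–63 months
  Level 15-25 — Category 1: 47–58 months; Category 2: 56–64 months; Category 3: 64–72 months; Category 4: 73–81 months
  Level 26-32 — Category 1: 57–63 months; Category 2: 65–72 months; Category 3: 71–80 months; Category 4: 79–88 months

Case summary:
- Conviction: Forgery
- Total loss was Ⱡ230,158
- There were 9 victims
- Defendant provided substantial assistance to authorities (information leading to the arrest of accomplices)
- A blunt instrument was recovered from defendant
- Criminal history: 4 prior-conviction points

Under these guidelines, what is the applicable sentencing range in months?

Base offense level for forgery: 27.
§1 does not apply.
§2 applies (level before this adjustment is 27 ≥ 12, so +4): 27 + 4 = 31.
§3 applies (level before this adjustment is 31 ≥ 11, so +3): 31 + 3 = 34.
§4 does not apply.
§5 does not apply.
§6 applies: 34 + 2 = 36.
§7 does not apply.
§8 applies: 36 − 3 = 33.
Level 33 exceeds the maximum of 32; capped at 32.
Final offense level: 32.
Criminal history: 4 prior points → Category 2 (3-6).
Level 32 falls in the 26-32 band.
Grid: Level 26-32 × Category 2 = 65-72 months.

65-72 months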